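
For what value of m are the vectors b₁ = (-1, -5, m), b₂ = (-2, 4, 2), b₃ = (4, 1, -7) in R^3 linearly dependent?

m = 10/3

The set is linearly dependent precisely when det[b₁; b₂; b₃] = 0.
Expanding, det = 60 - 18*m.
Setting this to zero gives m = 10/3.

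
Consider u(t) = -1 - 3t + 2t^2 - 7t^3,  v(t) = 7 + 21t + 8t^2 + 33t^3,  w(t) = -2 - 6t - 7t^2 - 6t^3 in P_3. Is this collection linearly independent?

linearly dependent

Take coordinates with respect to the standard basis {1, t, …, t^3}.
Row-reduce the matrix whose columns are u, v, w.
The reduction yields 2 nonzero rows, so the rank is 2.
Since rank 2 < 3, the set is linearly dependent.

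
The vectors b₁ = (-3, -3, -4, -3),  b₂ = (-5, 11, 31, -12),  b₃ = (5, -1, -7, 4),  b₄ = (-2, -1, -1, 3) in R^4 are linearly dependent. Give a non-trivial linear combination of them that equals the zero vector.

Write the vectors as columns of a matrix and find a nonzero vector in its null space.
The free variable yields coefficients (2, 1, 3, 2) (any nonzero multiple also works).

2b₁ + b₂ + 3b₃ + 2b₄ = 0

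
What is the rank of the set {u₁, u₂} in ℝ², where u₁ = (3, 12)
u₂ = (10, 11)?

Apply Gaussian elimination to the matrix whose rows are u₁, u₂.
There are 2 pivot columns, so rank = 2.

rank 2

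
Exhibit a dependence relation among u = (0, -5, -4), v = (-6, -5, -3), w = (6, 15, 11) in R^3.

Write the vectors as columns of a matrix and find a nonzero vector in its null space.
The free variable yields coefficients (2, 1, 1) (any nonzero multiple also works).

2u + v + w = 0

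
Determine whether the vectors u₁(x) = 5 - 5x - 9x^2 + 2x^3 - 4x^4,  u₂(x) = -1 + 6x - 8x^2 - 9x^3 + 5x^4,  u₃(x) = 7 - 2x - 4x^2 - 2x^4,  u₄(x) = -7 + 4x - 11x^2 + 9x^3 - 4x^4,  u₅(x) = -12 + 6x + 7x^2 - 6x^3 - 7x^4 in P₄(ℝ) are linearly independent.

Take coordinates with respect to the standard basis {1, x, …, x^4}.
The matrix [u₁|u₂|u₃|u₄|u₅] has determinant -102900.
A nonzero determinant means the columns are linearly independent.

linearly independent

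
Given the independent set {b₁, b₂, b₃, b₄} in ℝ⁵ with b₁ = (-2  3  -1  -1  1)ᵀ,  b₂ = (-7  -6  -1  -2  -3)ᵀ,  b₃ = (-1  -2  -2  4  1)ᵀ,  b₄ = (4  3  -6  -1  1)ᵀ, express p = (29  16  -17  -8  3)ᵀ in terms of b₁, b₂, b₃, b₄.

Since b₁, b₂, b₃, b₄ are independent, the coefficients expressing p are uniquely determined by a linear system.
Back-substitution yields (c₁, …, c₄) = (-2, -1, -2, 4).

p = -2b₁ - b₂ - 2b₃ + 4b₄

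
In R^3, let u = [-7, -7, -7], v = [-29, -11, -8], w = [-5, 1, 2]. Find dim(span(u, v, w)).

2

Apply Gaussian elimination to the matrix whose rows are u, v, w.
There are 2 pivot columns, so rank = 2.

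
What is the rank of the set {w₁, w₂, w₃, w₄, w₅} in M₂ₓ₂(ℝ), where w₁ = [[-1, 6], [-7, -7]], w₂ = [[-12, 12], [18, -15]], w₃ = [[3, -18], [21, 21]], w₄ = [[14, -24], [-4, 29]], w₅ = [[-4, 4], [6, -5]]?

Pass to coordinate vectors with respect to the basis {E₁₁, E₁₂, E₂₁, E₂₂}.
Apply Gaussian elimination to the matrix whose rows are w₁, w₂, w₃, w₄, w₅.
The echelon form has 2 nonzero rows, so the rank is 2.
(With 5 elements in a 4-dimensional space the rank is at most 4.)

rank 2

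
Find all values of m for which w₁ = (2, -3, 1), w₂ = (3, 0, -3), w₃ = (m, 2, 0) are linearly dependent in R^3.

m = -2

Dependence holds iff the 3×3 matrix [w₁ w₂ w₃] is singular.
Expanding, det = 9*m + 18.
This vanishes exactly when m = -2.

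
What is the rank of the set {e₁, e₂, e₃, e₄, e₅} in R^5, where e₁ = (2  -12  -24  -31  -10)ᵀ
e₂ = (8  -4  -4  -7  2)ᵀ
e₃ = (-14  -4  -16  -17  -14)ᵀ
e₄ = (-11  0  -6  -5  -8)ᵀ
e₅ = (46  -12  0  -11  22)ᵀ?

2

Put the 5×5 matrix [e₁|e₂|e₃|e₄|e₅] into echelon form.
Exactly 2 pivots survive; hence the rank is 2.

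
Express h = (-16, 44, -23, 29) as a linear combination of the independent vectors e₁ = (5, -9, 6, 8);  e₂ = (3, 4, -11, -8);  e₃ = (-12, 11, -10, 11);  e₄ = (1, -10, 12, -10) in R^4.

h = -3e₁ - 3e₂ - e₃ - 4e₄

Write h = c₁e₁ + … + c₄e₄ and equate components.
The system has the unique solution (c₁, …, c₄) = (-3, -3, -1, -4).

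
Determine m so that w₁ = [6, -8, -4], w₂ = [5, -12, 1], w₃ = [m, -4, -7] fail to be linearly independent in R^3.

Dependence holds iff the 3×3 matrix [w₁ w₂ w₃] is singular.
Cofactor expansion gives det = 328 - 56*m.
This vanishes exactly when m = 41/7.

m = 41/7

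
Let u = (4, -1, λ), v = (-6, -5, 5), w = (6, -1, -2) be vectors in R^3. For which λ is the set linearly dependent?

λ = -7/6

The set is linearly dependent precisely when det[u; v; w] = 0.
Cofactor expansion gives det = 36*λ + 42.
Solving 36*λ + 42 = 0 yields λ = -7/6.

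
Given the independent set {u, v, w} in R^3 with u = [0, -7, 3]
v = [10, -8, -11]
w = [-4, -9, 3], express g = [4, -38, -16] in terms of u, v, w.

Since u, v, w are independent, the coefficients expressing g are uniquely determined by a linear system.
Row-reducing the augmented matrix gives the unique coefficients (α₁, α₂, α₃) = (-2, 2, 4).

g = -2u + 2v + 4w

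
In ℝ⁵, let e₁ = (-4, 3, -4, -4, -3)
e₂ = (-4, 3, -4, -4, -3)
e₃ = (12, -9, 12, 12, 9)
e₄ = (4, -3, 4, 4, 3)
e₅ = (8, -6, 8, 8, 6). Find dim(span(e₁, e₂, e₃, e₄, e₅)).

Row-reduce the 5×5 matrix with these as rows.
Exactly 1 pivot survives; hence the rank is 1.

1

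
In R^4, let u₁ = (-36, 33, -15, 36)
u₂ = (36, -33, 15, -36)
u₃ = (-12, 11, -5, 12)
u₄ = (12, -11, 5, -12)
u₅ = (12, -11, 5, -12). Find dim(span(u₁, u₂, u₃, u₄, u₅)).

Form the matrix with u₁, u₂, u₃, u₄, u₅ as columns and reduce.
Exactly 1 pivot survives; hence the rank is 1.
(With 5 elements in a 4-dimensional space the rank is at most 4.)

1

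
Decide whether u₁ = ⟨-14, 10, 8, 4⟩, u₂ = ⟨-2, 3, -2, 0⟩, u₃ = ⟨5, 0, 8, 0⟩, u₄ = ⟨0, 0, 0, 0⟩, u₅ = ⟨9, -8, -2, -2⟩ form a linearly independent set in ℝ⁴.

There are 5 vectors in a 4-dimensional space, so they cannot be linearly independent.

linearly dependent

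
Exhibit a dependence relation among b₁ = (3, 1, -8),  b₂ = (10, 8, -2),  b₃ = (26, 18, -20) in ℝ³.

Write the vectors as columns of a matrix and find a nonzero vector in its null space.
A generator of the null space is (2, 2, -1).

2b₁ + 2b₂ - b₃ = 0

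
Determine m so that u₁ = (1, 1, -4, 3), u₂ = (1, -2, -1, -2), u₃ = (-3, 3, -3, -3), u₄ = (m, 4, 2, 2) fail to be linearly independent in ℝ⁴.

m = -11/4

The vectors are dependent exactly when the determinant of the matrix with rows u₁, u₂, u₃, u₄ vanishes.
Cofactor expansion gives det = -72*m - 198.
This vanishes exactly when m = -11/4.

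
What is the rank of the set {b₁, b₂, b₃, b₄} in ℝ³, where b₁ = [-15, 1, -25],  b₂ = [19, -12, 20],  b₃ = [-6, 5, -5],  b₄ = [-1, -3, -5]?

Apply Gaussian elimination to the matrix whose rows are b₁, b₂, b₃, b₄.
There are 2 pivot columns, so rank = 2.
(With 4 elements in a 3-dimensional space the rank is at most 3.)

rank 2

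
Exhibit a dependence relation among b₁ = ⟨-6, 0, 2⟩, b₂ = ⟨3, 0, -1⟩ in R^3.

Write the vectors as columns of a matrix and find a nonzero vector in its null space.
A generator of the null space is (1, 2).

b₁ + 2b₂ = 0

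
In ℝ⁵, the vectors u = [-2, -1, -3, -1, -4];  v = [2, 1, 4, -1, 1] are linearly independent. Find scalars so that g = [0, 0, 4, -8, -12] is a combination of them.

g = 4u + 4v

Set up the augmented matrix [u | v | g] and row-reduce.
Row-reducing the augmented matrix gives the unique coefficients (a₁, a₂) = (4, 4).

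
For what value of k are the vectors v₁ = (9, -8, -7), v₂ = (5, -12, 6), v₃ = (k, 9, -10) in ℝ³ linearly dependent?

k = -11/12

The vectors are dependent exactly when the determinant of the matrix with rows v₁, v₂, v₃ vanishes.
Expanding, det = -132*k - 121.
Setting this to zero gives k = -11/12.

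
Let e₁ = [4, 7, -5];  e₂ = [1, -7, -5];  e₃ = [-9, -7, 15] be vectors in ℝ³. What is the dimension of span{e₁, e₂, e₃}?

2

Apply Gaussian elimination to the matrix whose rows are e₁, e₂, e₃.
Reduction leaves 2 leading entries, giving rank 2.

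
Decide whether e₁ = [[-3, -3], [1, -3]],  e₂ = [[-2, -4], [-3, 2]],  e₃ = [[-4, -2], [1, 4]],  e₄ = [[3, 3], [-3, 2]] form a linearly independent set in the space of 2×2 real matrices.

Write each element as a coordinate vector in ℝ⁴ using {E₁₁, E₁₂, E₂₁, E₂₂}.
Place the vectors as rows of a 4×4 matrix and reduce to echelon form.
The reduction yields 4 nonzero rows, so the rank is 4.
Since rank = 4 (the number of vectors), the set is linearly independent.

linearly independent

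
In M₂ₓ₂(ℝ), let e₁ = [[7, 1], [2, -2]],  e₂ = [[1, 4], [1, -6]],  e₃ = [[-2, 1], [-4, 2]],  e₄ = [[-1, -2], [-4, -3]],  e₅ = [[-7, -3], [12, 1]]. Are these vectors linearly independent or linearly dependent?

linearly dependent

Take coordinates with respect to the standard basis {E₁₁, E₁₂, E₂₁, E₂₂}.
There are 5 vectors in a 4-dimensional space, so they cannot be linearly independent.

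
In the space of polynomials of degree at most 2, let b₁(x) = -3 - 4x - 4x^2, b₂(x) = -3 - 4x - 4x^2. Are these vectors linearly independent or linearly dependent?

Write each element as a coordinate vector in ℝ³ using {1, x, x^2}.
Row-reduce the matrix whose columns are b₁, b₂.
The reduction yields 1 nonzero row, so the rank is 1.
Since rank 1 < 2, the set is linearly dependent.
Indeed b₁ - b₂ = 0.

linearly dependent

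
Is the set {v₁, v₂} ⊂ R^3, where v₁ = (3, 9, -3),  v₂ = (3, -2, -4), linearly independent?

Row-reduce the matrix whose columns are v₁, v₂.
The reduction yields 2 nonzero rows, so the rank is 2.
Since rank = 2 (the number of vectors), the set is linearly independent.

linearly independent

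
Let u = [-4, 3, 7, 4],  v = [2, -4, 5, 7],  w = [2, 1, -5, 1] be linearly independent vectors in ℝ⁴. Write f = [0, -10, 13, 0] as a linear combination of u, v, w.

f = -u + v - 3w

Set up the augmented matrix [u | v | w | f] and row-reduce.
The system has the unique solution (α₁, α₂, α₃) = (-1, 1, -3).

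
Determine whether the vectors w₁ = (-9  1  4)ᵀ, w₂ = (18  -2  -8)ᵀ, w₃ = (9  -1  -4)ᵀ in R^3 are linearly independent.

linearly dependent

The matrix [w₁|w₂|w₃] has determinant 0.
A zero determinant means the columns are linearly dependent.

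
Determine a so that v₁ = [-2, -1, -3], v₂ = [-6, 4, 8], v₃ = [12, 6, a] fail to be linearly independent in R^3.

Dependence holds iff the 3×3 matrix [v₁ v₂ v₃] is singular.
Cofactor expansion gives det = 252 - 14*a.
Solving 252 - 14*a = 0 yields a = 18.

a = 18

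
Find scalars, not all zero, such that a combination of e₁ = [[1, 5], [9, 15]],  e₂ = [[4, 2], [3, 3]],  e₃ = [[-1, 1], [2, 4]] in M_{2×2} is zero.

Take coordinates with respect to {E₁₁, E₁₂, E₂₁, E₂₂}.
Row-reduce the matrix with e₁, e₂, e₃ as columns; the null space gives the coefficients.
The free variable yields coefficients (1, -1, -3) (any nonzero multiple also works).

e₁ - e₂ - 3e₃ = 0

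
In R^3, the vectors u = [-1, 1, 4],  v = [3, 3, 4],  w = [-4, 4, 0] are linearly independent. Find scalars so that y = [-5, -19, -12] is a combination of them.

y = u - 4v - 2w

Write y = α₁u + … + α₃w and equate components.
The system has the unique solution (α₁, α₂, α₃) = (1, -4, -2).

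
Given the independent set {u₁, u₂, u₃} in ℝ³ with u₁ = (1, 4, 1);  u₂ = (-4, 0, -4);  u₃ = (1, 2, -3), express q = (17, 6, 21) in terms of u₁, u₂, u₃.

q = 2u₁ - 4u₂ - u₃

Set up the augmented matrix [u₁ | u₂ | u₃ | q] and row-reduce.
The system has the unique solution (a₁, a₂, a₃) = (2, -4, -1).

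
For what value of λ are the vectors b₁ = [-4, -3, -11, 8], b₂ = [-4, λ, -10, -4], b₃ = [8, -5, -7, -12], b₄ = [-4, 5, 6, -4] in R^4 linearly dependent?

The set is linearly dependent precisely when det[b₁; b₂; b₃; b₄] = 0.
The determinant works out to -1120*λ - 800.
Setting this to zero gives λ = -5/7.

λ = -5/7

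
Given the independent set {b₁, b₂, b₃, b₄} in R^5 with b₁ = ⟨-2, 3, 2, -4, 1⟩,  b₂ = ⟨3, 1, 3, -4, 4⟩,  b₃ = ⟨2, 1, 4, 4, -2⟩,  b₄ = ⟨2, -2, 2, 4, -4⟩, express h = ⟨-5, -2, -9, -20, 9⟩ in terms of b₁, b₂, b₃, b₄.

h = b₁ + b₂ - 4b₃ + b₄

Since b₁, b₂, b₃, b₄ are independent, the coefficients expressing h are uniquely determined by a linear system.
The system has the unique solution (a₁, …, a₄) = (1, 1, -4, 1).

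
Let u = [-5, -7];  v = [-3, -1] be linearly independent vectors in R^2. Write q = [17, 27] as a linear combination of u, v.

Write q = α₁u + α₂v and equate components.
Row-reducing the augmented matrix gives the unique coefficients (α₁, α₂) = (-4, 1).

q = -4u + v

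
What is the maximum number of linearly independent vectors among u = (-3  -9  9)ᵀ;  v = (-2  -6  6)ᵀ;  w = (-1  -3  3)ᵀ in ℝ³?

Form the matrix with u, v, w as columns and reduce.
The echelon form has 1 nonzero row, so the rank is 1.

1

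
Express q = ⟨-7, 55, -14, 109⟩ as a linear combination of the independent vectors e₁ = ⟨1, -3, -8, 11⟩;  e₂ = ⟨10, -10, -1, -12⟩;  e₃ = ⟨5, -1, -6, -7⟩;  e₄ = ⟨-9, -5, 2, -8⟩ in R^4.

q = 2e₁ - 4e₂ - e₃ - 4e₄

Solve the system with e₁, e₂, e₃, e₄ as columns and q as the right-hand side.
Row-reducing the augmented matrix gives the unique coefficients (c₁, …, c₄) = (2, -4, -1, -4).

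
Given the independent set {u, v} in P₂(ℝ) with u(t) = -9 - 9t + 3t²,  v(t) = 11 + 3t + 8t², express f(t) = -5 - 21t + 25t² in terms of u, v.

Work in coordinates with respect to the standard basis {1, t, t²}.
Solve the system with u, v as columns and f as the right-hand side.
Back-substitution yields (a₁, a₂) = (3, 2).

f = 3u + 2v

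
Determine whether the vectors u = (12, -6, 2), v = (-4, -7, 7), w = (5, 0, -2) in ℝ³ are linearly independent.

linearly independent

Form the 3×3 matrix with these as columns; its determinant is 76.
A nonzero determinant means the columns are linearly independent.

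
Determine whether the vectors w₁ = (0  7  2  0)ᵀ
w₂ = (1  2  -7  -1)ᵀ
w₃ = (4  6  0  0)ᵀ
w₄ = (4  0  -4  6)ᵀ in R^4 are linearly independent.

The matrix [w₁|w₂|w₃|w₄] has determinant -1264.
A nonzero determinant means the columns are linearly independent.

linearly independent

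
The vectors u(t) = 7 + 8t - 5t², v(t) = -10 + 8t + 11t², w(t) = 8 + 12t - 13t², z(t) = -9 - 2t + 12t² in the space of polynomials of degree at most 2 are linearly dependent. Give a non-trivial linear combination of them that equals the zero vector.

v - w - 2z = 0

Take coordinates with respect to {1, t, t²}.
Solve the homogeneous system with u, v, w, z as columns by row-reducing the coefficient matrix.
A generator of the null space is (0, 1, -1, -2).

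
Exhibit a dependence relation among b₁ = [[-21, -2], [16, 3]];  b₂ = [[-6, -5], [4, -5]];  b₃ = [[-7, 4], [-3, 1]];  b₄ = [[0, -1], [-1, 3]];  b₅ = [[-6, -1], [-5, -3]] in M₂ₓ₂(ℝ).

b₁ - 3b₂ - 3b₃ - 2b₄ + 3b₅ = 0

Pass to coordinate vectors relative to the basis {E₁₁, E₁₂, E₂₁, E₂₂}.
Write the vectors as columns of a matrix and find a nonzero vector in its null space.
The free variable yields coefficients (1, -3, -3, -2, 3) (any nonzero multiple also works).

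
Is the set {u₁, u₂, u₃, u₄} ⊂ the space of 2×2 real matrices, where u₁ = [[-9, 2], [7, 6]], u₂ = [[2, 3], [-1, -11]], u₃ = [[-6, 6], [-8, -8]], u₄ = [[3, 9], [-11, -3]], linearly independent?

linearly independent

Write each element as a coordinate vector in ℝ⁴ using {E₁₁, E₁₂, E₂₁, E₂₂}.
Place the vectors as rows of a 4×4 matrix and reduce to echelon form.
The reduction yields 4 nonzero rows, so the rank is 4.
Since rank = 4 (the number of vectors), the set is linearly independent.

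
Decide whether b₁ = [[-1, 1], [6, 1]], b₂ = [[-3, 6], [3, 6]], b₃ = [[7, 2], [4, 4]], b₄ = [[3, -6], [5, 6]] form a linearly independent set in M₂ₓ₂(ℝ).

Take coordinates with respect to the standard basis {E₁₁, E₁₂, E₂₁, E₂₂}.
Place the vectors as rows of a 4×4 matrix and reduce to echelon form.
The reduction yields 4 nonzero rows, so the rank is 4.
Since rank = 4 (the number of vectors), the set is linearly independent.

linearly independent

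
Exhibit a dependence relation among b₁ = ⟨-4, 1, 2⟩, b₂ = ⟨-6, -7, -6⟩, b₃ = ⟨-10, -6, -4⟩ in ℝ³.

b₁ + b₂ - b₃ = 0

Solve the homogeneous system with b₁, b₂, b₃ as columns by row-reducing the coefficient matrix.
One solution (up to scaling) is (1, 1, -1).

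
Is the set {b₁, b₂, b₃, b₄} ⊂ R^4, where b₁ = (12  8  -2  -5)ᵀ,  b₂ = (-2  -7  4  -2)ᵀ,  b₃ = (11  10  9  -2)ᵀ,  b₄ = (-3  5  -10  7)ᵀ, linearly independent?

linearly independent

Row-reduce the matrix whose columns are b₁, b₂, b₃, b₄.
The reduction yields 4 nonzero rows, so the rank is 4.
Since rank = 4 (the number of vectors), the set is linearly independent.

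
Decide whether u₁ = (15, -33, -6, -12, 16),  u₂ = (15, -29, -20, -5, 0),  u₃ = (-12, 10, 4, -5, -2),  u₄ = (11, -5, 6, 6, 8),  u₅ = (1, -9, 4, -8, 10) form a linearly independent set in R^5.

linearly dependent

Row-reduce the matrix whose columns are u₁, u₂, u₃, u₄, u₅.
The reduction yields 3 nonzero rows, so the rank is 3.
Since rank 3 < 5, the set is linearly dependent.
Indeed u₁ - 2u₂ - 4u₃ - 3u₄ = 0.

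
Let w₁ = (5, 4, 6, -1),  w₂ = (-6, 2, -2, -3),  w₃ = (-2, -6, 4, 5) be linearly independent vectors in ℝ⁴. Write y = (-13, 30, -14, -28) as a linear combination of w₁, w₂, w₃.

Write y = α₁w₁ + … + α₃w₃ and equate components.
The system has the unique solution (α₁, α₂, α₃) = (1, 4, -3).

y = w₁ + 4w₂ - 3w₃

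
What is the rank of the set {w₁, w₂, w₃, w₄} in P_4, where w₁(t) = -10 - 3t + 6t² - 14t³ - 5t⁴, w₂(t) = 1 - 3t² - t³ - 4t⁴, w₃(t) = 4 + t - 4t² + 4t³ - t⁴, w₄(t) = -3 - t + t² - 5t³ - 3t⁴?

2

Represent each element by its coordinate vector in ℝ⁵.
Put the 5×4 matrix [w₁|w₂|w₃|w₄] into echelon form.
The echelon form has 2 nonzero rows, so the rank is 2.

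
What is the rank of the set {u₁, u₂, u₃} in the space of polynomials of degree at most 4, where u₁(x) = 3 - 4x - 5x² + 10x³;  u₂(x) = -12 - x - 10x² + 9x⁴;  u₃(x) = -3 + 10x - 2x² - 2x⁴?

Pass to coordinate vectors with respect to the basis {1, x, …, x⁴}.
Row-reduce the 3×5 matrix with these as rows.
There are 3 pivot columns, so rank = 3.

rank 3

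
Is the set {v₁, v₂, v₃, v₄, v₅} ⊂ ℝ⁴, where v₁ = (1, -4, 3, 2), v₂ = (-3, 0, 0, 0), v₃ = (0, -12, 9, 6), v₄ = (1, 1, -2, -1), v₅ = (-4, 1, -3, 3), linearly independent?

linearly dependent

There are 5 vectors in a 4-dimensional space, so they cannot be linearly independent.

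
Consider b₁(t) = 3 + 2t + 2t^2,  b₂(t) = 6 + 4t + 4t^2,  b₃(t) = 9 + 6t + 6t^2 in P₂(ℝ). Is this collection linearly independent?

linearly dependent

Take coordinates with respect to the standard basis {1, t, t^2}.
The matrix [b₁|b₂|b₃] has determinant 0.
A zero determinant means the columns are linearly dependent.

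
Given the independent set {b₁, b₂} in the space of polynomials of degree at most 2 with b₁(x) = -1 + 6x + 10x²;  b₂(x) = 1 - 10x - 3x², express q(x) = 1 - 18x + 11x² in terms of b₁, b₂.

q = 2b₁ + 3b₂

Work in coordinates with respect to the standard basis {1, x, x²}.
Write q = c₁b₁ + c₂b₂ and equate components.
The system has the unique solution (c₁, c₂) = (2, 3).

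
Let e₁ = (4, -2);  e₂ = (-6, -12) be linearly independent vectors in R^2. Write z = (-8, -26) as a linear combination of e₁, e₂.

Since e₁, e₂ are independent, the coefficients expressing z are uniquely determined by a linear system.
The system has the unique solution (a₁, a₂) = (1, 2).

z = e₁ + 2e₂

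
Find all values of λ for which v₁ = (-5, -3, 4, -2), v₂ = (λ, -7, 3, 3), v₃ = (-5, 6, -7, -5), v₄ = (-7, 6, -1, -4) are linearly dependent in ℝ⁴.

λ = 22/5

Place the vectors as rows of a 4×4 matrix; dependence ⇔ determinant zero.
Expanding, det = 165*λ - 726.
Setting this to zero gives λ = 22/5.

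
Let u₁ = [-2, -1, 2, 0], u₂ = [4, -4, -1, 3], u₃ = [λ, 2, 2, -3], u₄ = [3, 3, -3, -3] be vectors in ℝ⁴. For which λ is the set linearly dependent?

λ = -7/2

Dependence holds iff the 4×4 matrix [u₁ u₂ u₃ u₄] is singular.
Cofactor expansion gives det = -18*λ - 63.
This vanishes exactly when λ = -7/2.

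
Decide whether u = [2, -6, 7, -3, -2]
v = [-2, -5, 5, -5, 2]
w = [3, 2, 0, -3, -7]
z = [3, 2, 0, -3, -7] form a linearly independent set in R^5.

linearly dependent

Place the vectors as rows of a 4×5 matrix and reduce to echelon form.
The reduction yields 3 nonzero rows, so the rank is 3.
Since rank 3 < 4, the set is linearly dependent.
Indeed w - z = 0.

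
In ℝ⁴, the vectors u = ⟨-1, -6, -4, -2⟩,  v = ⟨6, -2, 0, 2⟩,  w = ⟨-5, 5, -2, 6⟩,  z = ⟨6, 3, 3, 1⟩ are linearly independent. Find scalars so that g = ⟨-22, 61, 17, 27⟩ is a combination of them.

Since u, v, w, z are independent, the coefficients expressing g are uniquely determined by a linear system.
Back-substitution yields (a₁, …, a₄) = (-4, -4, 4, 3).

g = -4u - 4v + 4w + 3z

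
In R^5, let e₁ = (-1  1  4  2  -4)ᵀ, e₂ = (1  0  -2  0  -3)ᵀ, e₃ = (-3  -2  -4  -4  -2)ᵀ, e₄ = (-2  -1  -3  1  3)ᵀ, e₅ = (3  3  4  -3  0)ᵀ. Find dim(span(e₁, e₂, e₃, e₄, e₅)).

Apply Gaussian elimination to the matrix whose rows are e₁, e₂, e₃, e₄, e₅.
There are 5 pivot columns, so rank = 5.

5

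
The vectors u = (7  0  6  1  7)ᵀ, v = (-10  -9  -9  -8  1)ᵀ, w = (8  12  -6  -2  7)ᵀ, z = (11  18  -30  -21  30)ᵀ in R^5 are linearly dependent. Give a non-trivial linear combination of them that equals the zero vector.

u + 2v + 3w - z = 0

Row-reduce the matrix with u, v, w, z as columns; the null space gives the coefficients.
One solution (up to scaling) is (1, 2, 3, -1).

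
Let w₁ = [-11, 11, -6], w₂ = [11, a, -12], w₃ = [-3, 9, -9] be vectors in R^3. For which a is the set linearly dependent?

Place the vectors as rows of a 3×3 matrix; dependence ⇔ determinant zero.
The determinant works out to 81*a - 297.
Setting this to zero gives a = 11/3.

a = 11/3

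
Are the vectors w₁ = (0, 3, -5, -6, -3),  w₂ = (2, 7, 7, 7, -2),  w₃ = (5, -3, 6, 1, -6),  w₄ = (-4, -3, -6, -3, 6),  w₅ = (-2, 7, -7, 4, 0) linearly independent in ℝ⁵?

Form the 5×5 matrix with these as columns; its determinant is -1631.
A nonzero determinant means the columns are linearly independent.

linearly independent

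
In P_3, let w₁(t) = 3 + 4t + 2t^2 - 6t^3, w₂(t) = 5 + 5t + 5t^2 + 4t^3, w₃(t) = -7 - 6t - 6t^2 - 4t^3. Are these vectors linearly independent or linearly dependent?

Take coordinates with respect to the standard basis {1, t, …, t^3}.
Place the vectors as rows of a 3×4 matrix and reduce to echelon form.
The reduction yields 3 nonzero rows, so the rank is 3.
Since rank = 3 (the number of vectors), the set is linearly independent.

linearly independent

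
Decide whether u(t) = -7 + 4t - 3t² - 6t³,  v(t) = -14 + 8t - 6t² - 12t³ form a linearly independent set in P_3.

Write each element as a coordinate vector in ℝ⁴ using {1, t, …, t³}.
Row-reduce the matrix whose columns are u, v.
The reduction yields 1 nonzero row, so the rank is 1.
Since rank 1 < 2, the set is linearly dependent.

linearly dependent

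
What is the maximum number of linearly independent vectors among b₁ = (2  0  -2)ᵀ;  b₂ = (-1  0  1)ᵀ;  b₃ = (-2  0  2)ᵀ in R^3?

1

Put the 3×3 matrix [b₁|b₂|b₃] into echelon form.
The echelon form has 1 nonzero row, so the rank is 1.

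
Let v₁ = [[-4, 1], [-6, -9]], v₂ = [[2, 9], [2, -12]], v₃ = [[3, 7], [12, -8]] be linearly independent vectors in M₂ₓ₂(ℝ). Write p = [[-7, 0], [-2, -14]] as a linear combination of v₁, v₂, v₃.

Identify each element with its coordinate vector in ℝ⁴ via {E₁₁, E₁₂, E₂₁, E₂₂}.
Write p = c₁v₁ + … + c₃v₃ and equate components.
Row-reducing the augmented matrix gives the unique coefficients (c₁, c₂, c₃) = (2, -1, 1).

p = 2v₁ - v₂ + v₃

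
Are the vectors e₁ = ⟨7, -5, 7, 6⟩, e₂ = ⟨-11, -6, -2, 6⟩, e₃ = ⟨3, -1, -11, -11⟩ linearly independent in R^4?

Place the vectors as rows of a 3×4 matrix and reduce to echelon form.
The reduction yields 3 nonzero rows, so the rank is 3.
Since rank = 3 (the number of vectors), the set is linearly independent.

linearly independent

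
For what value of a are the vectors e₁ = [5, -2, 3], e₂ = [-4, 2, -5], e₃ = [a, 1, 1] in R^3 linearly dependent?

a = -15/4

Dependence holds iff the 3×3 matrix [e₁ e₂ e₃] is singular.
The determinant works out to 4*a + 15.
This vanishes exactly when a = -15/4.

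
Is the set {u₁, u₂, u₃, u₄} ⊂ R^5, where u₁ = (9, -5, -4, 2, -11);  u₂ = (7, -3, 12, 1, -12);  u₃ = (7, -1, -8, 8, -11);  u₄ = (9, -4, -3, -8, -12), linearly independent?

linearly independent

Row-reduce the matrix whose columns are u₁, u₂, u₃, u₄.
The reduction yields 4 nonzero rows, so the rank is 4.
Since rank = 4 (the number of vectors), the set is linearly independent.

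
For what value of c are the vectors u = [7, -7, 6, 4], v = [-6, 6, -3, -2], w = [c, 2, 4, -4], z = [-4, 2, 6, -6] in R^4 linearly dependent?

c = -10/3

The vectors are dependent exactly when the determinant of the matrix with rows u, v, w, z vanishes.
The determinant works out to 150*c + 500.
Solving 150*c + 500 = 0 yields c = -10/3.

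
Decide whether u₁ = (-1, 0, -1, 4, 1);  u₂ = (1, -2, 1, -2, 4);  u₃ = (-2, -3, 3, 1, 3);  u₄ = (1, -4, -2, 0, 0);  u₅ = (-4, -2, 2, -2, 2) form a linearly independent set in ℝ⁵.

The matrix [u₁|u₂|u₃|u₄|u₅] has determinant -1080.
A nonzero determinant means the columns are linearly independent.

linearly independent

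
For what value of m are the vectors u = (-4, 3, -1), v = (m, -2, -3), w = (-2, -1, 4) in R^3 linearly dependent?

m = 6

Place the vectors as rows of a 3×3 matrix; dependence ⇔ determinant zero.
Cofactor expansion gives det = 66 - 11*m.
Solving 66 - 11*m = 0 yields m = 6.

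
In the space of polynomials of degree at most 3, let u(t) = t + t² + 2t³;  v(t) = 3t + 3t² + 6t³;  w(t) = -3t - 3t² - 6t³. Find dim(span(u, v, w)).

Use coordinates relative to {1, t, …, t³}.
Form the matrix with u, v, w as columns and reduce.
Exactly 1 pivot survives; hence the rank is 1.

dim = 1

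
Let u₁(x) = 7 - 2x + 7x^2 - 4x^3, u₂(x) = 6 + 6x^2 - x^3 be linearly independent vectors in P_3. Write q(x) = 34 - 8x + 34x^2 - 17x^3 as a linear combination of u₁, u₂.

q = 4u₁ + u₂

Identify each element with its coordinate vector in ℝ⁴ via {1, x, …, x^3}.
Since u₁, u₂ are independent, the coefficients expressing q are uniquely determined by a linear system.
Row-reducing the augmented matrix gives the unique coefficients (α₁, α₂) = (4, 1).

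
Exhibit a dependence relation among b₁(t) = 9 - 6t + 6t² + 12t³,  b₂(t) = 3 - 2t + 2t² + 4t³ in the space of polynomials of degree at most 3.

b₁ - 3b₂ = 0

Take coordinates with respect to {1, t, …, t³}.
Set up α₁b₁ + α₂b₂ = 0 and solve the homogeneous system.
A generator of the null space is (1, -3).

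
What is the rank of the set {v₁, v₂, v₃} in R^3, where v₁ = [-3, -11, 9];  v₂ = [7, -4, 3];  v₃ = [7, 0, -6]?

Put the 3×3 matrix [v₁|v₂|v₃] into echelon form.
Reduction leaves 3 leading entries, giving rank 3.

rank 3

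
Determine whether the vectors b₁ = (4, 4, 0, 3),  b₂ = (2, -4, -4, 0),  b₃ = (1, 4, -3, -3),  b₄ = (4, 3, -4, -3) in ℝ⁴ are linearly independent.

linearly independent

The matrix [b₁|b₂|b₃|b₄] has determinant -330.
A nonzero determinant means the columns are linearly independent.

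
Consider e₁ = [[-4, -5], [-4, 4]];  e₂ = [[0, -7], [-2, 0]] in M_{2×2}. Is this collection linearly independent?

linearly independent

Write each element as a coordinate vector in ℝ⁴ using {E₁₁, E₁₂, E₂₁, E₂₂}.
Place the vectors as rows of a 2×4 matrix and reduce to echelon form.
The reduction yields 2 nonzero rows, so the rank is 2.
Since rank = 2 (the number of vectors), the set is linearly independent.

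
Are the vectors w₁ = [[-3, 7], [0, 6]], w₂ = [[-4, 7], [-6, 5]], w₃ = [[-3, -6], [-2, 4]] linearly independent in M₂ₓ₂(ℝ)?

linearly independent

Write each element as a coordinate vector in ℝ⁴ using {E₁₁, E₁₂, E₂₁, E₂₂}.
Place the vectors as rows of a 3×4 matrix and reduce to echelon form.
The reduction yields 3 nonzero rows, so the rank is 3.
Since rank = 3 (the number of vectors), the set is linearly independent.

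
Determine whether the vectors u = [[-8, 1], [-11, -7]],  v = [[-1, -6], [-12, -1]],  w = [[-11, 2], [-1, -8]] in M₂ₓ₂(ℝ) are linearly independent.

linearly independent

Write each element as a coordinate vector in ℝ⁴ using {E₁₁, E₁₂, E₂₁, E₂₂}.
Place the vectors as rows of a 3×4 matrix and reduce to echelon form.
The reduction yields 3 nonzero rows, so the rank is 3.
Since rank = 3 (the number of vectors), the set is linearly independent.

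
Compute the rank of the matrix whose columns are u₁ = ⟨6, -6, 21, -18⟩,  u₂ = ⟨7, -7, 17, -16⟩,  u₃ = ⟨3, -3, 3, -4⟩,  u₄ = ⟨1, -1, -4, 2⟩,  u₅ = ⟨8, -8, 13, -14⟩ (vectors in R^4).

rank 2

Put the 4×5 matrix [u₁|u₂|u₃|u₄|u₅] into echelon form.
There are 2 pivot columns, so rank = 2.
(With 5 elements in a 4-dimensional space the rank is at most 4.)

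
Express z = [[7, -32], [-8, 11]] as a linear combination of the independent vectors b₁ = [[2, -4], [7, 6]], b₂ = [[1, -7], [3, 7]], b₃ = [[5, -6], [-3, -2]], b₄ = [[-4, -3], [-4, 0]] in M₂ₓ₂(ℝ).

z = -b₁ + 3b₂ + 2b₃ + b₄

Take coordinate vectors relative to {E₁₁, E₁₂, E₂₁, E₂₂}.
Write z = c₁b₁ + … + c₄b₄ and equate components.
The system has the unique solution (c₁, …, c₄) = (-1, 3, 2, 1).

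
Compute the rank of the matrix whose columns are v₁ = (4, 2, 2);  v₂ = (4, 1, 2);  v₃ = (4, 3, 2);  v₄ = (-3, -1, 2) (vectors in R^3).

3

Apply Gaussian elimination to the matrix whose rows are v₁, v₂, v₃, v₄.
There are 3 pivot columns, so rank = 3.
(With 4 elements in a 3-dimensional space the rank is at most 3.)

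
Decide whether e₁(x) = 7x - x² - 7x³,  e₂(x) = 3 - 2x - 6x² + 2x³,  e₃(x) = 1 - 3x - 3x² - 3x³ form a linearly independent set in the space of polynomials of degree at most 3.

linearly independent

Take coordinates with respect to the standard basis {1, x, …, x³}.
Place the vectors as rows of a 3×4 matrix and reduce to echelon form.
The reduction yields 3 nonzero rows, so the rank is 3.
Since rank = 3 (the number of vectors), the set is linearly independent.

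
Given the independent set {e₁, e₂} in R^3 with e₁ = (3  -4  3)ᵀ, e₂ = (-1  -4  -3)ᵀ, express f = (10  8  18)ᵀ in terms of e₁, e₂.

f = 2e₁ - 4e₂

Set up the augmented matrix [e₁ | e₂ | f] and row-reduce.
Row-reducing the augmented matrix gives the unique coefficients (c₁, c₂) = (2, -4).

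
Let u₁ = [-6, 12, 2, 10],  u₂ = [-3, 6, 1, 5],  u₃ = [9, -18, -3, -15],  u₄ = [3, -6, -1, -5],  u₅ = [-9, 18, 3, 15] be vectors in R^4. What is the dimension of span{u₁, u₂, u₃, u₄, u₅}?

dim = 1

Row-reduce the 5×4 matrix with these as rows.
The echelon form has 1 nonzero row, so the rank is 1.
(With 5 elements in a 4-dimensional space the rank is at most 4.)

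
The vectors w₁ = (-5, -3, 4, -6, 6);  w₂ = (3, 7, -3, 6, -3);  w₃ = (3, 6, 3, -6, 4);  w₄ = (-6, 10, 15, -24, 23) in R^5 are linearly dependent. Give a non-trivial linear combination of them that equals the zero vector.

3w₁ + w₂ + 2w₃ - w₄ = 0

Set up α₁w₁ + … + α₄w₄ = 0 and solve the homogeneous system.
The free variable yields coefficients (3, 1, 2, -1) (any nonzero multiple also works).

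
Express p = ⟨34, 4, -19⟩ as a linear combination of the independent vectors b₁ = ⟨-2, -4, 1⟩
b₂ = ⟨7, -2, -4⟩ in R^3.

p = -3b₁ + 4b₂

Write p = a₁b₁ + a₂b₂ and equate components.
Row-reducing the augmented matrix gives the unique coefficients (a₁, a₂) = (-3, 4).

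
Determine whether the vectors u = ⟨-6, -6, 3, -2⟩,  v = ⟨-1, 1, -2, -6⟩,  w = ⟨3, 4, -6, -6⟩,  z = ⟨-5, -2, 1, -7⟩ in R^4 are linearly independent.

linearly independent

Form the 4×4 matrix with these as columns; its determinant is 11.
A nonzero determinant means the columns are linearly independent.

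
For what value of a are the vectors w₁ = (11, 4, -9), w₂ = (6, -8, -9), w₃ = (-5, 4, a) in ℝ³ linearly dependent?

a = 45/7

The vectors are dependent exactly when the determinant of the matrix with rows w₁, w₂, w₃ vanishes.
The determinant works out to 720 - 112*a.
This vanishes exactly when a = 45/7.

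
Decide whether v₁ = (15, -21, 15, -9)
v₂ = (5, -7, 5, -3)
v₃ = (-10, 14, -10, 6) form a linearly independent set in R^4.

linearly dependent

One vector is a scalar multiple of another, so the set is dependent.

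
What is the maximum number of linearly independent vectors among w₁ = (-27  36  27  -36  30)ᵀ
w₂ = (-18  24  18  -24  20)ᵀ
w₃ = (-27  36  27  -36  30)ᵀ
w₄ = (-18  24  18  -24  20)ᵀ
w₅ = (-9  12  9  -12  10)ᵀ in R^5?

1

Row-reduce the 5×5 matrix with these as rows.
Exactly 1 pivot survives; hence the rank is 1.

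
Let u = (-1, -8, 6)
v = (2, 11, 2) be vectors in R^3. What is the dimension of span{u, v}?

dim = 2

Put the 3×2 matrix [u|v] into echelon form.
Exactly 2 pivots survive; hence the rank is 2.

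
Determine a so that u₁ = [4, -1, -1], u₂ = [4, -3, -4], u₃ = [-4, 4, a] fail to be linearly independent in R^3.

Place the vectors as rows of a 3×3 matrix; dependence ⇔ determinant zero.
Expanding, det = 44 - 8*a.
Solving 44 - 8*a = 0 yields a = 11/2.

a = 11/2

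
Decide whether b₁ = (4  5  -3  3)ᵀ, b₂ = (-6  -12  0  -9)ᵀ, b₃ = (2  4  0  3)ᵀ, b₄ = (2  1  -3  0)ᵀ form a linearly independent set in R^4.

linearly dependent

One vector is a scalar multiple of another, so the set is dependent.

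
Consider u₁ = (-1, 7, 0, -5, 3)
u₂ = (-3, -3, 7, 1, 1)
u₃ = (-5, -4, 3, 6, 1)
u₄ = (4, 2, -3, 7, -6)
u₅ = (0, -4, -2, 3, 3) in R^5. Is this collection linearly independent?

Form the 5×5 matrix with these as columns; its determinant is -8413.
A nonzero determinant means the columns are linearly independent.

linearly independent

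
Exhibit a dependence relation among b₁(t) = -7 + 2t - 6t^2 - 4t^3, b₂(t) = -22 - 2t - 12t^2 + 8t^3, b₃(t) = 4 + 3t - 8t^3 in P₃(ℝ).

2b₁ - b₂ - 2b₃ = 0

Write each element as a vector in ℝ⁴ using {1, t, …, t^3}.
Write the vectors as columns of a matrix and find a nonzero vector in its null space.
One solution (up to scaling) is (2, -1, -2).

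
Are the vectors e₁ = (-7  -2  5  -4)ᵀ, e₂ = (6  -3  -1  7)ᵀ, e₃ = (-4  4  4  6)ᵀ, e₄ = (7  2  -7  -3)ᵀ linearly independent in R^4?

Row-reduce the matrix whose columns are e₁, e₂, e₃, e₄.
The reduction yields 4 nonzero rows, so the rank is 4.
Since rank = 4 (the number of vectors), the set is linearly independent.

linearly independent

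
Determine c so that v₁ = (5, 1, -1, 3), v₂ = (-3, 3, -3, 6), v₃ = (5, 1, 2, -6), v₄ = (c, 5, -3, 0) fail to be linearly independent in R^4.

c = -29

The vectors are dependent exactly when the determinant of the matrix with rows v₁, v₂, v₃, v₄ vanishes.
Expanding, det = -9*c - 261.
Setting this to zero gives c = -29.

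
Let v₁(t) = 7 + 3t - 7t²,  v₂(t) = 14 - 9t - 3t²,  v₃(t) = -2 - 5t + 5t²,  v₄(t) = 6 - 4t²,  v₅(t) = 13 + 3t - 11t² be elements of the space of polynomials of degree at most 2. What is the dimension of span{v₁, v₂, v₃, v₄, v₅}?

Pass to coordinate vectors with respect to the basis {1, t, t²}.
Apply Gaussian elimination to the matrix whose rows are v₁, v₂, v₃, v₄, v₅.
Exactly 3 pivots survive; hence the rank is 3.
(With 5 elements in a 3-dimensional space the rank is at most 3.)

dim = 3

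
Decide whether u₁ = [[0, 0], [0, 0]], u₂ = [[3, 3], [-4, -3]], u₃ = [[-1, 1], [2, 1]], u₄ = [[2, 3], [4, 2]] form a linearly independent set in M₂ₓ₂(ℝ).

linearly dependent

Write each element as a coordinate vector in ℝ⁴ using {E₁₁, E₁₂, E₂₁, E₂₂}.
One of the vectors is the zero vector, so the set is linearly dependent.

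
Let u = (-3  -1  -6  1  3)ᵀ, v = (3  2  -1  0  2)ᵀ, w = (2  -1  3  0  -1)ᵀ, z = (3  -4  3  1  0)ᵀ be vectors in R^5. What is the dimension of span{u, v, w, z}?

3

Row-reduce the 4×5 matrix with these as rows.
Reduction leaves 3 leading entries, giving rank 3.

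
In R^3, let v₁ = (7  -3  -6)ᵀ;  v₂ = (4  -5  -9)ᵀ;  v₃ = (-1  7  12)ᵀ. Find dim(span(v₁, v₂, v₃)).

Put the 3×3 matrix [v₁|v₂|v₃] into echelon form.
The echelon form has 2 nonzero rows, so the rank is 2.

2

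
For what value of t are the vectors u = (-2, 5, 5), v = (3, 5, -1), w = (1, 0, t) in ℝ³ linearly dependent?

The set is linearly dependent precisely when det[u; v; w] = 0.
The determinant works out to -25*t - 30.
Setting this to zero gives t = -6/5.

t = -6/5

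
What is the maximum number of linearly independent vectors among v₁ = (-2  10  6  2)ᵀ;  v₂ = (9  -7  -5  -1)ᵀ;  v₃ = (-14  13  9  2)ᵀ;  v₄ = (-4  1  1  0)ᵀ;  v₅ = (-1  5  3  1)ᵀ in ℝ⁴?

2

Row-reduce the 5×4 matrix with these as rows.
Exactly 2 pivots survive; hence the rank is 2.
(With 5 elements in a 4-dimensional space the rank is at most 4.)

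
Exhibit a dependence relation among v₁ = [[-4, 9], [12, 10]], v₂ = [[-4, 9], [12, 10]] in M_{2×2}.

Take coordinates with respect to {E₁₁, E₁₂, E₂₁, E₂₂}.
Set up α₁v₁ + α₂v₂ = 0 and solve the homogeneous system.
One solution (up to scaling) is (1, -1).

v₁ - v₂ = 0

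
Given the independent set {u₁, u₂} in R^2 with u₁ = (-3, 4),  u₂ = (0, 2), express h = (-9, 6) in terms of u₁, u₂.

h = 3u₁ - 3u₂

Set up the augmented matrix [u₁ | u₂ | h] and row-reduce.
The system has the unique solution (c₁, c₂) = (3, -3).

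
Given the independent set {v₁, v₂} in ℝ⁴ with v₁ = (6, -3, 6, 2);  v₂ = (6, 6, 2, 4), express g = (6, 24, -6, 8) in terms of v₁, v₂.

Write g = α₁v₁ + α₂v₂ and equate components.
Back-substitution yields (α₁, α₂) = (-2, 3).

g = -2v₁ + 3v₂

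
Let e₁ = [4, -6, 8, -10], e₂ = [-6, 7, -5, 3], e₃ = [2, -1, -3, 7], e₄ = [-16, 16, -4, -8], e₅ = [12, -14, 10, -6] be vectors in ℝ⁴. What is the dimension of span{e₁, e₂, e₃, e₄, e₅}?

Form the matrix with e₁, e₂, e₃, e₄, e₅ as columns and reduce.
Exactly 2 pivots survive; hence the rank is 2.
(With 5 elements in a 4-dimensional space the rank is at most 4.)

2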